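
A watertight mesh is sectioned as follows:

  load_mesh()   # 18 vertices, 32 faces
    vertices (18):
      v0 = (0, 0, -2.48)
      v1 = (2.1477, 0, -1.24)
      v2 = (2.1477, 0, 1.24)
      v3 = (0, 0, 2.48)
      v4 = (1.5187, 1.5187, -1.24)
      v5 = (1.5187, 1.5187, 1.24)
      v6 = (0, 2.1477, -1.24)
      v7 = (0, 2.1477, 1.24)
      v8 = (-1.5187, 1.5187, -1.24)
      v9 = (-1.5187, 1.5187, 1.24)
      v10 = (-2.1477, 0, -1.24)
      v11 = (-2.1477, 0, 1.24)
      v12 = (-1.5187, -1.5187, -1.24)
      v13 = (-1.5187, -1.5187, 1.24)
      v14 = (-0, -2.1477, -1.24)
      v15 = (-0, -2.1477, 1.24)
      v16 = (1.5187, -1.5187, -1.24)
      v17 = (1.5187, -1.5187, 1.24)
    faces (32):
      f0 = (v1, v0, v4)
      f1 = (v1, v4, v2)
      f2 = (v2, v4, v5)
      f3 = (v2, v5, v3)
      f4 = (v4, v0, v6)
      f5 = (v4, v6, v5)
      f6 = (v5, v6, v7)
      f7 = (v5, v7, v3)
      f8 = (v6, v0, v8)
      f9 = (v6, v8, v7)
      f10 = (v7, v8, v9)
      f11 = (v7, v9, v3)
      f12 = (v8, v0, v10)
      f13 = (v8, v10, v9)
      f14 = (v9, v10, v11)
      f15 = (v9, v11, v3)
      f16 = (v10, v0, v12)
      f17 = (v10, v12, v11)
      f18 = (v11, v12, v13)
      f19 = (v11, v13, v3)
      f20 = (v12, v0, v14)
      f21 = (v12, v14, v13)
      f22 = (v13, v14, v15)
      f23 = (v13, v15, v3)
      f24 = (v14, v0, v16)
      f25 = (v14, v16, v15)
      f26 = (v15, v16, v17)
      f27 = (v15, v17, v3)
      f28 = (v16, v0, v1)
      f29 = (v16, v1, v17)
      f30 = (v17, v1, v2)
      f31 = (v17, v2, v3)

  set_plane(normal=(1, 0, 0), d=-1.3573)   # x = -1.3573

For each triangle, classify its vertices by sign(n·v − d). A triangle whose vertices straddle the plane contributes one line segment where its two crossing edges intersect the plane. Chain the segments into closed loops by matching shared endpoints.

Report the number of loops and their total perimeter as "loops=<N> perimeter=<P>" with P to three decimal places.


Straddling triangles (12 of 32):
  (v6,v0,v8) [++-] → (-1.3573, 1.3573, -1.37178)–(-1.3573, 1.58555, -1.24)  len=0.2636
  (v6,v8,v7) [+-+] → (-1.3573, 1.58555, -1.24)–(-1.3573, 1.58555, -0.976438)  len=0.2636
  (v7,v8,v9) [+--] → (-1.3573, 1.58555, -0.976438)–(-1.3573, 1.58555, 1.24)  len=2.2164
  (v7,v9,v3) [+-+] → (-1.3573, 1.58555, 1.24)–(-1.3573, 1.3573, 1.37178)  len=0.2636
  (v8,v0,v10) [-+-] → (-1.3573, 1.3573, -1.37178)–(-1.3573, 0, -1.69635)  len=1.3956
  (v9,v11,v3) [--+] → (-1.3573, 0, 1.69635)–(-1.3573, 1.3573, 1.37178)  len=1.3956
  (v10,v0,v12) [-+-] → (-1.3573, 0, -1.69635)–(-1.3573, -1.3573, -1.37178)  len=1.3956
  (v11,v13,v3) [--+] → (-1.3573, -1.3573, 1.37178)–(-1.3573, 0, 1.69635)  len=1.3956
  (v12,v0,v14) [-++] → (-1.3573, -1.3573, -1.37178)–(-1.3573, -1.58555, -1.24)  len=0.2636
  (v12,v14,v13) [-+-] → (-1.3573, -1.58555, -1.24)–(-1.3573, -1.58555, 0.976438)  len=2.2164
  (v13,v14,v15) [-++] → (-1.3573, -1.58555, 0.976438)–(-1.3573, -1.58555, 1.24)  len=0.2636
  (v13,v15,v3) [-++] → (-1.3573, -1.58555, 1.24)–(-1.3573, -1.3573, 1.37178)  len=0.2636

Chained into 1 loop(s):
  loop 1: 12 segments, perimeter = 11.5965
Total perimeter = 11.596

loops=1 perimeter=11.596


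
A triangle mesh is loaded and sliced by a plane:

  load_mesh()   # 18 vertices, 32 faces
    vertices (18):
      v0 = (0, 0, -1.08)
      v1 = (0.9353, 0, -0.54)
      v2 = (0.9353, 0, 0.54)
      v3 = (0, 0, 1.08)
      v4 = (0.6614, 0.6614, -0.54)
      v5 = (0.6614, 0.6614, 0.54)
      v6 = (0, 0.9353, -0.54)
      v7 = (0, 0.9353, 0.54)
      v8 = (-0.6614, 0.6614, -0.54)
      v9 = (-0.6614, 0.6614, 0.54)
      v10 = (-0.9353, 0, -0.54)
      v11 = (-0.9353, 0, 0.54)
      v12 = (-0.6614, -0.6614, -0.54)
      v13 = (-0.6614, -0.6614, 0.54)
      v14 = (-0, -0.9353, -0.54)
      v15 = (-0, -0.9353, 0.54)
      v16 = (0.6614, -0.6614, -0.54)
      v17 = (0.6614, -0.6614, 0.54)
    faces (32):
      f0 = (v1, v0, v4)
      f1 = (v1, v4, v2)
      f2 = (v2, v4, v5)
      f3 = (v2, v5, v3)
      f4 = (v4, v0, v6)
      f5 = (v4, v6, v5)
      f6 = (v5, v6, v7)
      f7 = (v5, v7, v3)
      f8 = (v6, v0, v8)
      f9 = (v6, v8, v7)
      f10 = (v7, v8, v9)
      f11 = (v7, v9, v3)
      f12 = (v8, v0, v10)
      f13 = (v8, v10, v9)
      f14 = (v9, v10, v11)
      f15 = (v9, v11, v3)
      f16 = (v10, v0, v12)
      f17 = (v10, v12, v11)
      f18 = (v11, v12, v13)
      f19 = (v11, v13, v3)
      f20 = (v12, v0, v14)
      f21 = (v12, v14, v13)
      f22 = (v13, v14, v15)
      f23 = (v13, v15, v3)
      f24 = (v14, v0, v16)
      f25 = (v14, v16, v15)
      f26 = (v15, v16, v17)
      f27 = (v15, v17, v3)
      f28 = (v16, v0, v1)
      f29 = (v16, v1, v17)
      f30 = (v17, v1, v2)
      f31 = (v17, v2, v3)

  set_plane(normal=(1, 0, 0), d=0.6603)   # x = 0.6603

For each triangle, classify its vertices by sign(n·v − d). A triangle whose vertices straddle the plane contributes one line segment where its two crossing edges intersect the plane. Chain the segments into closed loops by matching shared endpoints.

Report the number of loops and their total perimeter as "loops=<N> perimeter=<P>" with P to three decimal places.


Straddling triangles (12 of 32):
  (v1,v0,v4) [+-+] → (0.6603, 0, -0.698773)–(0.6603, 0.6603, -0.540898)  len=0.6789
  (v2,v5,v3) [++-] → (0.6603, 0.6603, 0.540898)–(0.6603, 0, 0.698773)  len=0.6789
  (v4,v0,v6) [+--] → (0.6603, 0.6603, -0.540898)–(0.6603, 0.661856, -0.54)  len=0.0018
  (v4,v6,v5) [+-+] → (0.6603, 0.661856, -0.54)–(0.6603, 0.661856, 0.538204)  len=1.0782
  (v5,v6,v7) [+--] → (0.6603, 0.661856, 0.538204)–(0.6603, 0.661856, 0.54)  len=0.0018
  (v5,v7,v3) [+--] → (0.6603, 0.661856, 0.54)–(0.6603, 0.6603, 0.540898)  len=0.0018
  (v14,v0,v16) [--+] → (0.6603, -0.6603, -0.540898)–(0.6603, -0.661856, -0.54)  len=0.0018
  (v14,v16,v15) [-+-] → (0.6603, -0.661856, -0.54)–(0.6603, -0.661856, -0.538204)  len=0.0018
  (v15,v16,v17) [-++] → (0.6603, -0.661856, -0.538204)–(0.6603, -0.661856, 0.54)  len=1.0782
  (v15,v17,v3) [-+-] → (0.6603, -0.661856, 0.54)–(0.6603, -0.6603, 0.540898)  len=0.0018
  (v16,v0,v1) [+-+] → (0.6603, -0.6603, -0.540898)–(0.6603, 0, -0.698773)  len=0.6789
  (v17,v2,v3) [++-] → (0.6603, 0, 0.698773)–(0.6603, -0.6603, 0.540898)  len=0.6789

Chained into 1 loop(s):
  loop 1: 12 segments, perimeter = 4.8828
Total perimeter = 4.883

loops=1 perimeter=4.883


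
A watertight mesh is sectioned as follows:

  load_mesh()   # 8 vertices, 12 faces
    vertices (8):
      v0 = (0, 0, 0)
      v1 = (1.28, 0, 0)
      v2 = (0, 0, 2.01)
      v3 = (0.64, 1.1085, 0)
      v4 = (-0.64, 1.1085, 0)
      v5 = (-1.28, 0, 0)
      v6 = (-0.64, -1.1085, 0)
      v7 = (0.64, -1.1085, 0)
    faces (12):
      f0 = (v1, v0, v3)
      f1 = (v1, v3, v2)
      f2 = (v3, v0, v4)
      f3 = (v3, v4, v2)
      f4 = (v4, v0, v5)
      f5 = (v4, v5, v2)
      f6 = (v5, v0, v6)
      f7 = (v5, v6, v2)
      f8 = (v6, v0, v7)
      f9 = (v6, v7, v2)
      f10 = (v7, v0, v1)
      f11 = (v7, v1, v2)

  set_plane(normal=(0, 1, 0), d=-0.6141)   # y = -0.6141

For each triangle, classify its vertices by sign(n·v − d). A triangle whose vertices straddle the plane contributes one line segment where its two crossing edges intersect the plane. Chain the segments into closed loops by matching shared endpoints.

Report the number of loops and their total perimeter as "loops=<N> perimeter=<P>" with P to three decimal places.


Straddling triangles (6 of 12):
  (v5,v0,v6) [++-] → (-0.354555, -0.6141, 0)–(-0.925445, -0.6141, 0)  len=0.5709
  (v5,v6,v2) [+-+] → (-0.925445, -0.6141, 0)–(-0.354555, -0.6141, 0.896476)  len=1.0628
  (v6,v0,v7) [-+-] → (-0.354555, -0.6141, 0)–(0.354555, -0.6141, 0)  len=0.7091
  (v6,v7,v2) [--+] → (0.354555, -0.6141, 0.896476)–(-0.354555, -0.6141, 0.896476)  len=0.7091
  (v7,v0,v1) [-++] → (0.354555, -0.6141, 0)–(0.925445, -0.6141, 0)  len=0.5709
  (v7,v1,v2) [-++] → (0.925445, -0.6141, 0)–(0.354555, -0.6141, 0.896476)  len=1.0628

Chained into 1 loop(s):
  loop 1: 6 segments, perimeter = 4.6856
Total perimeter = 4.686

loops=1 perimeter=4.686


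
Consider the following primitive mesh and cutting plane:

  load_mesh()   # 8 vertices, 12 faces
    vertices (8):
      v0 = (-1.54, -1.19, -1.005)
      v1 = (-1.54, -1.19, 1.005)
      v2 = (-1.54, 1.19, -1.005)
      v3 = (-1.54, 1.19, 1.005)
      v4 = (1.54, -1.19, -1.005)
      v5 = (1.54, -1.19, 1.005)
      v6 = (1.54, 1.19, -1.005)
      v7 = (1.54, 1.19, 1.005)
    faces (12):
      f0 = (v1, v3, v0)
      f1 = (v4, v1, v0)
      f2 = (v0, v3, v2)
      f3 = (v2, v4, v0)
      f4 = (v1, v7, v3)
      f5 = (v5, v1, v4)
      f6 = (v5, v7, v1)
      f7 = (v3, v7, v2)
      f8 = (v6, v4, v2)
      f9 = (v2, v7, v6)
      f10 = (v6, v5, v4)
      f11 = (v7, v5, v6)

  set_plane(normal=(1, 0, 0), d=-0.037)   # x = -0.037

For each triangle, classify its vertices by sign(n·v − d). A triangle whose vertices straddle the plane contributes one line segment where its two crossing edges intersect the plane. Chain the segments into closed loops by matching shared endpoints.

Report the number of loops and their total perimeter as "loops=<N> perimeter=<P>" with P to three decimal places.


Straddling triangles (8 of 12):
  (v4,v1,v0) [+--] → (-0.037, -1.19, 0.0241461)–(-0.037, -1.19, -1.005)  len=1.0291
  (v2,v4,v0) [-+-] → (-0.037, 0.0285909, -1.005)–(-0.037, -1.19, -1.005)  len=1.2186
  (v1,v7,v3) [-+-] → (-0.037, -0.0285909, 1.005)–(-0.037, 1.19, 1.005)  len=1.2186
  (v5,v1,v4) [+-+] → (-0.037, -1.19, 1.005)–(-0.037, -1.19, 0.0241461)  len=0.9809
  (v5,v7,v1) [++-] → (-0.037, -0.0285909, 1.005)–(-0.037, -1.19, 1.005)  len=1.1614
  (v3,v7,v2) [-+-] → (-0.037, 1.19, 1.005)–(-0.037, 1.19, -0.0241461)  len=1.0291
  (v6,v4,v2) [++-] → (-0.037, 0.0285909, -1.005)–(-0.037, 1.19, -1.005)  len=1.1614
  (v2,v7,v6) [-++] → (-0.037, 1.19, -0.0241461)–(-0.037, 1.19, -1.005)  len=0.9809

Chained into 1 loop(s):
  loop 1: 8 segments, perimeter = 8.7800
Total perimeter = 8.780

loops=1 perimeter=8.780


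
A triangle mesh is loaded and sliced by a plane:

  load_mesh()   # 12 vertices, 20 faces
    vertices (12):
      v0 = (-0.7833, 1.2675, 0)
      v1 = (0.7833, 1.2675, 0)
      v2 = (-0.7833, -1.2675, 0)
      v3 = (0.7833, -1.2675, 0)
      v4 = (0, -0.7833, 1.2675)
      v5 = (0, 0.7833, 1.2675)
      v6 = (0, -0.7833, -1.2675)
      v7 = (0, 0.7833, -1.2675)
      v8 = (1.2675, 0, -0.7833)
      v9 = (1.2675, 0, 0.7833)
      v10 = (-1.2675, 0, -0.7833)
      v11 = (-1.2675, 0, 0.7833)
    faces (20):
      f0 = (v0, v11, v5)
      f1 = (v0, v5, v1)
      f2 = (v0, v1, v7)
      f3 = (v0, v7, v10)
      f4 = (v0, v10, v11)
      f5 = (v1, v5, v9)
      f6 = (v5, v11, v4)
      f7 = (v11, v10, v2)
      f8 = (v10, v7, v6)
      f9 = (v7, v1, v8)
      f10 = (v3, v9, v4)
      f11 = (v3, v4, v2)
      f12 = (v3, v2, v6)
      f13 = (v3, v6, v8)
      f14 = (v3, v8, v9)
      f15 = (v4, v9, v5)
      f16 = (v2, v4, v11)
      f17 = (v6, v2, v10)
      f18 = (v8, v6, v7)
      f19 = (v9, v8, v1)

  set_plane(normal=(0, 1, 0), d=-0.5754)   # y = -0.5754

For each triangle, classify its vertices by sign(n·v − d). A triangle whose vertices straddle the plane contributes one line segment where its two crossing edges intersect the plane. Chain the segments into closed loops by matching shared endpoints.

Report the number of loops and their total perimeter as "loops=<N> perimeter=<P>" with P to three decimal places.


loops=1 perimeter=7.175

Straddling triangles (10 of 20):
  (v5,v11,v4) [++-] → (-0.336414, -0.5754, 1.13899)–(0, -0.5754, 1.2675)  len=0.3601
  (v11,v10,v2) [++-] → (-1.04769, -0.5754, -0.42771)–(-1.04769, -0.5754, 0.42771)  len=0.8554
  (v10,v7,v6) [++-] → (0, -0.5754, -1.2675)–(-0.336414, -0.5754, -1.13899)  len=0.3601
  (v3,v9,v4) [-+-] → (1.04769, -0.5754, 0.42771)–(0.336414, -0.5754, 1.13899)  len=1.0059
  (v3,v6,v8) [--+] → (0.336414, -0.5754, -1.13899)–(1.04769, -0.5754, -0.42771)  len=1.0059
  (v3,v8,v9) [-++] → (1.04769, -0.5754, -0.42771)–(1.04769, -0.5754, 0.42771)  len=0.8554
  (v4,v9,v5) [-++] → (0.336414, -0.5754, 1.13899)–(0, -0.5754, 1.2675)  len=0.3601
  (v2,v4,v11) [--+] → (-0.336414, -0.5754, 1.13899)–(-1.04769, -0.5754, 0.42771)  len=1.0059
  (v6,v2,v10) [--+] → (-1.04769, -0.5754, -0.42771)–(-0.336414, -0.5754, -1.13899)  len=1.0059
  (v8,v6,v7) [+-+] → (0.336414, -0.5754, -1.13899)–(0, -0.5754, -1.2675)  len=0.3601

Chained into 1 loop(s):
  loop 1: 10 segments, perimeter = 7.1749
Total perimeter = 7.175


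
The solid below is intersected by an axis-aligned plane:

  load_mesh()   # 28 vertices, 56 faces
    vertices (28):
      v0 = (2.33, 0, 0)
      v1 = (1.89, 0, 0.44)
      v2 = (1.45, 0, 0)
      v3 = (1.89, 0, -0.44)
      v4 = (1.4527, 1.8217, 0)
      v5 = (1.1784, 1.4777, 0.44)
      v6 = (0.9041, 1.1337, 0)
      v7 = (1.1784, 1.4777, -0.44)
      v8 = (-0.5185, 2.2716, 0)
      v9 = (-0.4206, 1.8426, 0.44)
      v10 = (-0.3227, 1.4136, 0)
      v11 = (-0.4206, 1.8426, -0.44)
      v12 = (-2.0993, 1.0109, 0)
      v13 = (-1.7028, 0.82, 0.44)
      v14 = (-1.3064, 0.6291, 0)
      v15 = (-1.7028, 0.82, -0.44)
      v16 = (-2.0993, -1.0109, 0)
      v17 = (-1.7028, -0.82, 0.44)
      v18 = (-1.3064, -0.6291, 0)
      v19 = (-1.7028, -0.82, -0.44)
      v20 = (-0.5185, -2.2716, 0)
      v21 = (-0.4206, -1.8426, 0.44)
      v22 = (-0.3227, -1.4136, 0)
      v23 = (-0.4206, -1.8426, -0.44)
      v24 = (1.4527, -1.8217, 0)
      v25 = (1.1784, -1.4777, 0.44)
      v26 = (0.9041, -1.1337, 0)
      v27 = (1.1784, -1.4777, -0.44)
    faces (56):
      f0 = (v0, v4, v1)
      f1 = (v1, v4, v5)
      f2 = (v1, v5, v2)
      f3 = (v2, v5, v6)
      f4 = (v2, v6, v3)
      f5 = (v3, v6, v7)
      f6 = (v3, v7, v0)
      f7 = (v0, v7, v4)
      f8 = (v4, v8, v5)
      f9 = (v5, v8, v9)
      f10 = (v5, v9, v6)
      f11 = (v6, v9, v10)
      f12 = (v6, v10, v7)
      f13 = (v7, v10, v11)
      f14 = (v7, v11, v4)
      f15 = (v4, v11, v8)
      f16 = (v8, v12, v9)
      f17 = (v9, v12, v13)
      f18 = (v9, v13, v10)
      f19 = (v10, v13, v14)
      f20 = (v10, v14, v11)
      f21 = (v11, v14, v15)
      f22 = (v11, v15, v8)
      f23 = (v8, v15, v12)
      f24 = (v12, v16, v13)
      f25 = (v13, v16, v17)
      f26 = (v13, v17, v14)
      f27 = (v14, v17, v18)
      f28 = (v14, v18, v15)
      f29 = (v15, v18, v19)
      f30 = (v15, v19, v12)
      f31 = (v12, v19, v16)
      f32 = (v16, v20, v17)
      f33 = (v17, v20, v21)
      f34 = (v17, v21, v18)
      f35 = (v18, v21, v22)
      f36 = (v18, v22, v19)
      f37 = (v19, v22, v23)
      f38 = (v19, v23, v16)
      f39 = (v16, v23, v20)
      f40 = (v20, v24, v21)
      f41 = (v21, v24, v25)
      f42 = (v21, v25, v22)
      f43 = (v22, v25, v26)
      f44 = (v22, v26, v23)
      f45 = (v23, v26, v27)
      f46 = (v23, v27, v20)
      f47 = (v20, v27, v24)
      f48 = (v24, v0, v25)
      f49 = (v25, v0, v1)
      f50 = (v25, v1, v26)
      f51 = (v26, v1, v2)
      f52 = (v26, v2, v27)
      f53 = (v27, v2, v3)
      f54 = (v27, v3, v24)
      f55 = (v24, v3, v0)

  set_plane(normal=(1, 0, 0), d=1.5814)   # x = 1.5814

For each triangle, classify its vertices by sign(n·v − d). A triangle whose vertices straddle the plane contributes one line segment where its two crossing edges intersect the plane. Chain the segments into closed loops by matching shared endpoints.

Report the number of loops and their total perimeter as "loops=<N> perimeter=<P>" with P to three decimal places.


loops=1 perimeter=6.901

Straddling triangles (14 of 56):
  (v0,v4,v1) [+-+] → (1.5814, 1.55446, 0)–(1.5814, 1.28556, 0.129495)  len=0.2985
  (v1,v4,v5) [+--] → (1.5814, 1.28556, 0.129495)–(1.5814, 0.640835, 0.44)  len=0.7156
  (v1,v5,v2) [+--] → (1.5814, 0.640835, 0.44)–(1.5814, 0, 0.1314)  len=0.7113
  (v2,v6,v3) [--+] → (1.5814, 0.354863, -0.302274)–(1.5814, 0, -0.1314)  len=0.3939
  (v3,v6,v7) [+--] → (1.5814, 0.354863, -0.302274)–(1.5814, 0.640835, -0.44)  len=0.3174
  (v3,v7,v0) [+-+] → (1.5814, 0.640835, -0.44)–(1.5814, 0.960582, -0.286023)  len=0.3549
  (v0,v7,v4) [+--] → (1.5814, 0.960582, -0.286023)–(1.5814, 1.55446, 0)  len=0.6592
  (v24,v0,v25) [-+-] → (1.5814, -1.55446, 0)–(1.5814, -0.960582, 0.286023)  len=0.6592
  (v25,v0,v1) [-++] → (1.5814, -0.960582, 0.286023)–(1.5814, -0.640835, 0.44)  len=0.3549
  (v25,v1,v26) [-+-] → (1.5814, -0.640835, 0.44)–(1.5814, -0.354863, 0.302274)  len=0.3174
  (v26,v1,v2) [-+-] → (1.5814, -0.354863, 0.302274)–(1.5814, 0, 0.1314)  len=0.3939
  (v27,v2,v3) [--+] → (1.5814, 0, -0.1314)–(1.5814, -0.640835, -0.44)  len=0.7113
  (v27,v3,v24) [-+-] → (1.5814, -0.640835, -0.44)–(1.5814, -1.28556, -0.129495)  len=0.7156
  (v24,v3,v0) [-++] → (1.5814, -1.28556, -0.129495)–(1.5814, -1.55446, 0)  len=0.2985

Chained into 1 loop(s):
  loop 1: 14 segments, perimeter = 6.9013
Total perimeter = 6.901


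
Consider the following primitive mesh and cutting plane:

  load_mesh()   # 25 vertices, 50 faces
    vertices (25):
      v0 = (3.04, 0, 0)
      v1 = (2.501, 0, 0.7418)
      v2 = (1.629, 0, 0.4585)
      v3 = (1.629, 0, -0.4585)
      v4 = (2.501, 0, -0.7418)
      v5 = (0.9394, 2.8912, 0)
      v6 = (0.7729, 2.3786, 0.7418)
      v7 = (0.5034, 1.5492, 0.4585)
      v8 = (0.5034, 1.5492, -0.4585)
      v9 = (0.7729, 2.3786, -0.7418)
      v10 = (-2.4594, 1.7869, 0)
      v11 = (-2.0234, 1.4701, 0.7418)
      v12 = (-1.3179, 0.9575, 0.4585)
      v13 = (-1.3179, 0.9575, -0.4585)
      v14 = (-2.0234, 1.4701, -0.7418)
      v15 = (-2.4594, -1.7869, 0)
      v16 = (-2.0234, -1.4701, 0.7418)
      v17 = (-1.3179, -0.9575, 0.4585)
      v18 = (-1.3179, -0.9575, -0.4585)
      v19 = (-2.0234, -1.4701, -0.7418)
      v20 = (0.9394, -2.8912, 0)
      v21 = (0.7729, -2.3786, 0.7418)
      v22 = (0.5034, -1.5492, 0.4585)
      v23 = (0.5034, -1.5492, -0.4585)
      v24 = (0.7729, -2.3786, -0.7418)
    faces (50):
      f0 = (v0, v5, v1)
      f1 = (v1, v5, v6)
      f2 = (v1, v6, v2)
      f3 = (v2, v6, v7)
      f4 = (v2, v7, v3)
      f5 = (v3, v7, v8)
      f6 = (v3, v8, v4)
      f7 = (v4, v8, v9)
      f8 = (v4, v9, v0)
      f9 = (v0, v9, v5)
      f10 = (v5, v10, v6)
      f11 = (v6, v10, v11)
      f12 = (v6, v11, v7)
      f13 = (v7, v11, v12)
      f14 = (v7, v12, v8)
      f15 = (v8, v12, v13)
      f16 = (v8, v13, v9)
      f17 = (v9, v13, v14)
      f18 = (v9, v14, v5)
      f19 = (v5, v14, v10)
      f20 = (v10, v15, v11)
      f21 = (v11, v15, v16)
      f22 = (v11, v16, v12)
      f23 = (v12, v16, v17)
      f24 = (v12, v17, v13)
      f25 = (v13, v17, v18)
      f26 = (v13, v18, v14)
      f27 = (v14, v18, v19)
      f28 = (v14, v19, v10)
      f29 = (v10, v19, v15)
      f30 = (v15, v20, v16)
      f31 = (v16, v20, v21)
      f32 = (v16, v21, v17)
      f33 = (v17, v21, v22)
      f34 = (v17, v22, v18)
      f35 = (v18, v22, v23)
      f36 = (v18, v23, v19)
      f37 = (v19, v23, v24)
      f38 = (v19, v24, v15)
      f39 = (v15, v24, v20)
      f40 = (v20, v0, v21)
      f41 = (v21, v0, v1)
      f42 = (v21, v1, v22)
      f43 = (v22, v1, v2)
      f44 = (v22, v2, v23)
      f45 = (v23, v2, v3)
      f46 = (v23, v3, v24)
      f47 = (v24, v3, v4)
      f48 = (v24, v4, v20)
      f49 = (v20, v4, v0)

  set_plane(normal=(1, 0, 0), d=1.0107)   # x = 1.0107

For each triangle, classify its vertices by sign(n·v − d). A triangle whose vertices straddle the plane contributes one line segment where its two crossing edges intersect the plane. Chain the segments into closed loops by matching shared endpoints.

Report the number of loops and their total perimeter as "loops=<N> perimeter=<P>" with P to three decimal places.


loops=2 perimeter=10.963

Straddling triangles (20 of 50):
  (v0,v5,v1) [+-+] → (1.0107, 2.79306, 0)–(1.0107, 2.75919, 0.0338693)  len=0.0479
  (v1,v5,v6) [+--] → (1.0107, 2.75919, 0.0338693)–(1.0107, 2.05129, 0.7418)  len=1.0011
  (v1,v6,v2) [+-+] → (1.0107, 2.05129, 0.7418)–(1.0107, 1.71789, 0.663107)  len=0.3426
  (v2,v6,v7) [+--] → (1.0107, 1.71789, 0.663107)–(1.0107, 0.850986, 0.4585)  len=0.8907
  (v2,v7,v3) [+-+] → (1.0107, 0.850986, 0.4585)–(1.0107, 0.850986, 0.0452146)  len=0.4133
  (v3,v7,v8) [+--] → (1.0107, 0.850986, 0.0452146)–(1.0107, 0.850986, -0.4585)  len=0.5037
  (v3,v8,v4) [+-+] → (1.0107, 0.850986, -0.4585)–(1.0107, 1.15577, -0.530445)  len=0.3132
  (v4,v8,v9) [+--] → (1.0107, 1.15577, -0.530445)–(1.0107, 2.05129, -0.7418)  len=0.9201
  (v4,v9,v0) [+-+] → (1.0107, 2.05129, -0.7418)–(1.0107, 2.1291, -0.663991)  len=0.1100
  (v0,v9,v5) [+--] → (1.0107, 2.1291, -0.663991)–(1.0107, 2.79306, 0)  len=0.9390
  (v20,v0,v21) [-+-] → (1.0107, -2.79306, 0)–(1.0107, -2.1291, 0.663991)  len=0.9390
  (v21,v0,v1) [-++] → (1.0107, -2.1291, 0.663991)–(1.0107, -2.05129, 0.7418)  len=0.1100
  (v21,v1,v22) [-+-] → (1.0107, -2.05129, 0.7418)–(1.0107, -1.15577, 0.530445)  len=0.9201
  (v22,v1,v2) [-++] → (1.0107, -1.15577, 0.530445)–(1.0107, -0.850986, 0.4585)  len=0.3132
  (v22,v2,v23) [-+-] → (1.0107, -0.850986, 0.4585)–(1.0107, -0.850986, -0.0452146)  len=0.5037
  (v23,v2,v3) [-++] → (1.0107, -0.850986, -0.0452146)–(1.0107, -0.850986, -0.4585)  len=0.4133
  (v23,v3,v24) [-+-] → (1.0107, -0.850986, -0.4585)–(1.0107, -1.71789, -0.663107)  len=0.8907
  (v24,v3,v4) [-++] → (1.0107, -1.71789, -0.663107)–(1.0107, -2.05129, -0.7418)  len=0.3426
  (v24,v4,v20) [-+-] → (1.0107, -2.05129, -0.7418)–(1.0107, -2.75919, -0.0338693)  len=1.0011
  (v20,v4,v0) [-++] → (1.0107, -2.75919, -0.0338693)–(1.0107, -2.79306, 0)  len=0.0479

Chained into 2 loop(s):
  loop 1: 10 segments, perimeter = 5.4817
  loop 2: 10 segments, perimeter = 5.4817
Total perimeter = 10.963


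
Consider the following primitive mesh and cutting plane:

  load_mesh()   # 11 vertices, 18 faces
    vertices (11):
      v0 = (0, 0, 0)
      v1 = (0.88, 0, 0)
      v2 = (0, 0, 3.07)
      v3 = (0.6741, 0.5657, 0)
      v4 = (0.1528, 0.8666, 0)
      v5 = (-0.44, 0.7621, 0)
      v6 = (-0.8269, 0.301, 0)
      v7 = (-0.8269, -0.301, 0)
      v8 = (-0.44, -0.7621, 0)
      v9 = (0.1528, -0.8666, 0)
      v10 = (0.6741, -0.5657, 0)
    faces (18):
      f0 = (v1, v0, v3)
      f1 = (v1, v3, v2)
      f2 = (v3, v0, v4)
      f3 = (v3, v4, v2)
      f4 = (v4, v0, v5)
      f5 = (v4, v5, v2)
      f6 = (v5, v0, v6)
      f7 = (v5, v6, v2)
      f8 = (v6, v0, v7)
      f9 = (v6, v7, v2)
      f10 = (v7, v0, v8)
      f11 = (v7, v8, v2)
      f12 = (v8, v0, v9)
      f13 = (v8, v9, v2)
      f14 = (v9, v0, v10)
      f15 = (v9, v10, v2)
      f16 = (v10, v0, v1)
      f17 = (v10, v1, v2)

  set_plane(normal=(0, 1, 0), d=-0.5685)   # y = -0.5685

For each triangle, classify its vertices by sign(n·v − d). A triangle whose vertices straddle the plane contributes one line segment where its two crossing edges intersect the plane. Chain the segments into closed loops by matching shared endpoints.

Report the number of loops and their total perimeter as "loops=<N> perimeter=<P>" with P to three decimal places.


Straddling triangles (6 of 18):
  (v7,v0,v8) [++-] → (-0.328225, -0.5685, 0)–(-0.602446, -0.5685, 0)  len=0.2742
  (v7,v8,v2) [+-+] → (-0.602446, -0.5685, 0)–(-0.328225, -0.5685, 0.779887)  len=0.8267
  (v8,v0,v9) [-+-] → (-0.328225, -0.5685, 0)–(0.100239, -0.5685, 0)  len=0.4285
  (v8,v9,v2) [--+] → (0.100239, -0.5685, 1.05604)–(-0.328225, -0.5685, 0.779887)  len=0.5097
  (v9,v0,v10) [-++] → (0.100239, -0.5685, 0)–(0.669249, -0.5685, 0)  len=0.5690
  (v9,v10,v2) [-++] → (0.669249, -0.5685, 0)–(0.100239, -0.5685, 1.05604)  len=1.1996

Chained into 1 loop(s):
  loop 1: 6 segments, perimeter = 3.8077
Total perimeter = 3.808

loops=1 perimeter=3.808


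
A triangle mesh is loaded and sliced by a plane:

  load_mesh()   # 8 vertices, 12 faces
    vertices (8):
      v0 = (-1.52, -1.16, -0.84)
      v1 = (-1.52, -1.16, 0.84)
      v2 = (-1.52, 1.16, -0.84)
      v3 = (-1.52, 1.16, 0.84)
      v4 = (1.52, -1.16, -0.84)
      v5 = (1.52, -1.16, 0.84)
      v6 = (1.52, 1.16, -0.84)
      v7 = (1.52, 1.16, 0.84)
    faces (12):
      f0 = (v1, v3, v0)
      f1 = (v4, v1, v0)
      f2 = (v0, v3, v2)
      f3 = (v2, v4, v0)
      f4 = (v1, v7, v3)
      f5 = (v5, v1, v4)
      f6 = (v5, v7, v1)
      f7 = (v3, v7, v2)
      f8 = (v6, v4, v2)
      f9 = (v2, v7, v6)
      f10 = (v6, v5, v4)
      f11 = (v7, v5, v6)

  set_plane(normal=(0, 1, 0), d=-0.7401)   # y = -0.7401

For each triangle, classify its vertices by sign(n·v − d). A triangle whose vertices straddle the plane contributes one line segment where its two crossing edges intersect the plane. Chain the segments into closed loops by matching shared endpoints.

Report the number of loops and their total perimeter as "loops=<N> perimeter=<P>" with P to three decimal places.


loops=1 perimeter=9.440

Straddling triangles (8 of 12):
  (v1,v3,v0) [-+-] → (-1.52, -0.7401, 0.84)–(-1.52, -0.7401, -0.535934)  len=1.3759
  (v0,v3,v2) [-++] → (-1.52, -0.7401, -0.535934)–(-1.52, -0.7401, -0.84)  len=0.3041
  (v2,v4,v0) [+--] → (0.969786, -0.7401, -0.84)–(-1.52, -0.7401, -0.84)  len=2.4898
  (v1,v7,v3) [-++] → (-0.969786, -0.7401, 0.84)–(-1.52, -0.7401, 0.84)  len=0.5502
  (v5,v7,v1) [-+-] → (1.52, -0.7401, 0.84)–(-0.969786, -0.7401, 0.84)  len=2.4898
  (v6,v4,v2) [+-+] → (1.52, -0.7401, -0.84)–(0.969786, -0.7401, -0.84)  len=0.5502
  (v6,v5,v4) [+--] → (1.52, -0.7401, 0.535934)–(1.52, -0.7401, -0.84)  len=1.3759
  (v7,v5,v6) [+-+] → (1.52, -0.7401, 0.84)–(1.52, -0.7401, 0.535934)  len=0.3041

Chained into 1 loop(s):
  loop 1: 8 segments, perimeter = 9.4400
Total perimeter = 9.440


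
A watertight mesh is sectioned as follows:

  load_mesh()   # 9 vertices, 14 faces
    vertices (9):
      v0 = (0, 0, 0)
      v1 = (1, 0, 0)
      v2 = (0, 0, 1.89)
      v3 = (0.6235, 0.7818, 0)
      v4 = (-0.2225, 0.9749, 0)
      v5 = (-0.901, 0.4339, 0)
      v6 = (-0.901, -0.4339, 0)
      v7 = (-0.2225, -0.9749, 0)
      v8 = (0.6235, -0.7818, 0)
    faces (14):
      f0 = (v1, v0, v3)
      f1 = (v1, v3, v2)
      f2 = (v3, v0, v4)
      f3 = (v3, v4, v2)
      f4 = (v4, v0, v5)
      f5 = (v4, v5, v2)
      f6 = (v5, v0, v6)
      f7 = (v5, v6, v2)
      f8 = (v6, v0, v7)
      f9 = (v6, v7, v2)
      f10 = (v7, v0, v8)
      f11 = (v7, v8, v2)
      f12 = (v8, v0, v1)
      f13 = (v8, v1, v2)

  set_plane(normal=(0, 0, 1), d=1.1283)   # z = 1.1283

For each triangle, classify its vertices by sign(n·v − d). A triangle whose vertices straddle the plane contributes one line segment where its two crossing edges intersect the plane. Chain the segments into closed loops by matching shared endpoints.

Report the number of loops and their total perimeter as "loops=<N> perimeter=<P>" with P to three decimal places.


Straddling triangles (7 of 14):
  (v1,v3,v2) [--+] → (0.25128, 0.315078, 1.1283)–(0.403016, 0, 1.1283)  len=0.3497
  (v3,v4,v2) [--+] → (-0.089671, 0.3929, 1.1283)–(0.25128, 0.315078, 1.1283)  len=0.3497
  (v4,v5,v2) [--+] → (-0.363117, 0.174869, 1.1283)–(-0.089671, 0.3929, 1.1283)  len=0.3497
  (v5,v6,v2) [--+] → (-0.363117, -0.174869, 1.1283)–(-0.363117, 0.174869, 1.1283)  len=0.3497
  (v6,v7,v2) [--+] → (-0.089671, -0.3929, 1.1283)–(-0.363117, -0.174869, 1.1283)  len=0.3497
  (v7,v8,v2) [--+] → (0.25128, -0.315078, 1.1283)–(-0.089671, -0.3929, 1.1283)  len=0.3497
  (v8,v1,v2) [--+] → (0.403016, 0, 1.1283)–(0.25128, -0.315078, 1.1283)  len=0.3497

Chained into 1 loop(s):
  loop 1: 7 segments, perimeter = 2.4481
Total perimeter = 2.448

loops=1 perimeter=2.448


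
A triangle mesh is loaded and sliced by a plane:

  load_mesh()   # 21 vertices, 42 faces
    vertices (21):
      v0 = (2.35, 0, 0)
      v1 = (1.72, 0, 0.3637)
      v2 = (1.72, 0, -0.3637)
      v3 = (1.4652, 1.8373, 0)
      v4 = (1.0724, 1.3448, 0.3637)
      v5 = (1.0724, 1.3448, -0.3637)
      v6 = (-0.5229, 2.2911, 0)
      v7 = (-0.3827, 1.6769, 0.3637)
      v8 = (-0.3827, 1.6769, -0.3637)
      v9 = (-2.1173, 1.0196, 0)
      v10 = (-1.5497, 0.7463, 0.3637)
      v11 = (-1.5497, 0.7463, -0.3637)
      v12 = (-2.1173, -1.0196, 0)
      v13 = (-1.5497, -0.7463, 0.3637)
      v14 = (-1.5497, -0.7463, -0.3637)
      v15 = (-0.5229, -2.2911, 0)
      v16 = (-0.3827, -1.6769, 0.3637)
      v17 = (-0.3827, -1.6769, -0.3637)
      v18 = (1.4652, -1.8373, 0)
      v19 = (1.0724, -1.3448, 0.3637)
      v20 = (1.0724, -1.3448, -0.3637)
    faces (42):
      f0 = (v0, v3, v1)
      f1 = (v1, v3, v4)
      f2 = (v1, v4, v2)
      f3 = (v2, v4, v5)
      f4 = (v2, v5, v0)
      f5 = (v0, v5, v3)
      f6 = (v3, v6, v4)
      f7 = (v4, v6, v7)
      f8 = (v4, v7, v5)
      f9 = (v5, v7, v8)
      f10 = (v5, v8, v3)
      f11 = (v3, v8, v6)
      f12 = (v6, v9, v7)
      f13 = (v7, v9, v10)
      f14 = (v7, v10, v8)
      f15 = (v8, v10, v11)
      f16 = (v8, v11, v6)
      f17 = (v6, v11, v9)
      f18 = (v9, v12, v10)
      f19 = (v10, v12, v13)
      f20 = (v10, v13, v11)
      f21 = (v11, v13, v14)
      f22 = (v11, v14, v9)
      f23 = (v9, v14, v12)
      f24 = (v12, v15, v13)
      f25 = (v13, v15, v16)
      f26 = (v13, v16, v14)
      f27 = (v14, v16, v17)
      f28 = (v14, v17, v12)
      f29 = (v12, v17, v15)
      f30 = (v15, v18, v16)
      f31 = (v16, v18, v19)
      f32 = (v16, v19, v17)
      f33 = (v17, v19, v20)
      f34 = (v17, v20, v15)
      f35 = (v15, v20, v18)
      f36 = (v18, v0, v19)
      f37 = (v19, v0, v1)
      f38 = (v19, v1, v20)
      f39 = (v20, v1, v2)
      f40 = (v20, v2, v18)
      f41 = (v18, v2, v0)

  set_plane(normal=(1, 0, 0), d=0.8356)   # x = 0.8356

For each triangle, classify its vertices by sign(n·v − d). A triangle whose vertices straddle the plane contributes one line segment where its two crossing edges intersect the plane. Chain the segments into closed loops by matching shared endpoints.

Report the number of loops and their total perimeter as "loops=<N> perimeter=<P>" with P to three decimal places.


Straddling triangles (12 of 42):
  (v3,v6,v4) [+-+] → (0.8356, 1.98101, 0)–(0.8356, 1.48527, 0.309714)  len=0.5845
  (v4,v6,v7) [+--] → (0.8356, 1.48527, 0.309714)–(0.8356, 1.39885, 0.3637)  len=0.1019
  (v4,v7,v5) [+-+] → (0.8356, 1.39885, 0.3637)–(0.8356, 1.39885, -0.245324)  len=0.6090
  (v5,v7,v8) [+--] → (0.8356, 1.39885, -0.245324)–(0.8356, 1.39885, -0.3637)  len=0.1184
  (v5,v8,v3) [+-+] → (0.8356, 1.39885, -0.3637)–(0.8356, 1.78265, -0.123917)  len=0.4526
  (v3,v8,v6) [+--] → (0.8356, 1.78265, -0.123917)–(0.8356, 1.98101, 0)  len=0.2339
  (v15,v18,v16) [-+-] → (0.8356, -1.98101, 0)–(0.8356, -1.78265, 0.123917)  len=0.2339
  (v16,v18,v19) [-++] → (0.8356, -1.78265, 0.123917)–(0.8356, -1.39885, 0.3637)  len=0.4526
  (v16,v19,v17) [-+-] → (0.8356, -1.39885, 0.3637)–(0.8356, -1.39885, 0.245324)  len=0.1184
  (v17,v19,v20) [-++] → (0.8356, -1.39885, 0.245324)–(0.8356, -1.39885, -0.3637)  len=0.6090
  (v17,v20,v15) [-+-] → (0.8356, -1.39885, -0.3637)–(0.8356, -1.48527, -0.309714)  len=0.1019
  (v15,v20,v18) [-++] → (0.8356, -1.48527, -0.309714)–(0.8356, -1.98101, 0)  len=0.5845

Chained into 2 loop(s):
  loop 1: 6 segments, perimeter = 2.1003
  loop 2: 6 segments, perimeter = 2.1003
Total perimeter = 4.201

loops=2 perimeter=4.201


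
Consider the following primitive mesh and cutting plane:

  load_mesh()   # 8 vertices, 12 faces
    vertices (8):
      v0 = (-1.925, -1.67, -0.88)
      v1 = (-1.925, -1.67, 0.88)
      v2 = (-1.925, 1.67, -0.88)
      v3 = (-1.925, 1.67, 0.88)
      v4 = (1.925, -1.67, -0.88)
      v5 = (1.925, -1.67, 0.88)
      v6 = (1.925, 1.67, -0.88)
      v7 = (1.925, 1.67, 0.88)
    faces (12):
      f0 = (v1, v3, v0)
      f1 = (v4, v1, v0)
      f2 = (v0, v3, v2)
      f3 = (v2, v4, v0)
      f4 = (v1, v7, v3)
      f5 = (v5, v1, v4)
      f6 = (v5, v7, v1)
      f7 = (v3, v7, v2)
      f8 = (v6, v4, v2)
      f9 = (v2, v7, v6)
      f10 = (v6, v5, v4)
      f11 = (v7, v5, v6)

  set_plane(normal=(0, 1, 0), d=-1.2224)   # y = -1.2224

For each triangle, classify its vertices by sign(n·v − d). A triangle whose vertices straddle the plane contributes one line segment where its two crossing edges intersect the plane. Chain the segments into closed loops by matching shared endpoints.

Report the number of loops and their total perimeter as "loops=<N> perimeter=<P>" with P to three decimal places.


loops=1 perimeter=11.220

Straddling triangles (8 of 12):
  (v1,v3,v0) [-+-] → (-1.925, -1.2224, 0.88)–(-1.925, -1.2224, -0.644139)  len=1.5241
  (v0,v3,v2) [-++] → (-1.925, -1.2224, -0.644139)–(-1.925, -1.2224, -0.88)  len=0.2359
  (v2,v4,v0) [+--] → (1.40905, -1.2224, -0.88)–(-1.925, -1.2224, -0.88)  len=3.3341
  (v1,v7,v3) [-++] → (-1.40905, -1.2224, 0.88)–(-1.925, -1.2224, 0.88)  len=0.5159
  (v5,v7,v1) [-+-] → (1.925, -1.2224, 0.88)–(-1.40905, -1.2224, 0.88)  len=3.3341
  (v6,v4,v2) [+-+] → (1.925, -1.2224, -0.88)–(1.40905, -1.2224, -0.88)  len=0.5159
  (v6,v5,v4) [+--] → (1.925, -1.2224, 0.644139)–(1.925, -1.2224, -0.88)  len=1.5241
  (v7,v5,v6) [+-+] → (1.925, -1.2224, 0.88)–(1.925, -1.2224, 0.644139)  len=0.2359

Chained into 1 loop(s):
  loop 1: 8 segments, perimeter = 11.2200
Total perimeter = 11.220


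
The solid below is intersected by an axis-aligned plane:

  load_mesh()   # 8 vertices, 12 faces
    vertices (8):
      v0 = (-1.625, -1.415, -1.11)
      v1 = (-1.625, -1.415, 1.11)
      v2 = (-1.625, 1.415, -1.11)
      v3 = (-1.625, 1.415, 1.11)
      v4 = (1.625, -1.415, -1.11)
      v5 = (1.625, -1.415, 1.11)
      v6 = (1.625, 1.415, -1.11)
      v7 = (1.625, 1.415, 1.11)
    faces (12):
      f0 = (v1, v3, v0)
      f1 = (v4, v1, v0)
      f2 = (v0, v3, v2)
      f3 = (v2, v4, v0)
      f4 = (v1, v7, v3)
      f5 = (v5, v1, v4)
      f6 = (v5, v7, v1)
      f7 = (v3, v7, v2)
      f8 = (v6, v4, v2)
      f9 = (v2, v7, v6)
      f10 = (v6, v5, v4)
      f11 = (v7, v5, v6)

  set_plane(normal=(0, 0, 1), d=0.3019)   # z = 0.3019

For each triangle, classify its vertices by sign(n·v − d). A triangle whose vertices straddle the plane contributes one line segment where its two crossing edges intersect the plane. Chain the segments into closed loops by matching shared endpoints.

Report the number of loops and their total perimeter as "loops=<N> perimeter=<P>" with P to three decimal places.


loops=1 perimeter=12.160

Straddling triangles (8 of 12):
  (v1,v3,v0) [++-] → (-1.625, 0.384855, 0.3019)–(-1.625, -1.415, 0.3019)  len=1.7999
  (v4,v1,v0) [-+-] → (-0.441971, -1.415, 0.3019)–(-1.625, -1.415, 0.3019)  len=1.1830
  (v0,v3,v2) [-+-] → (-1.625, 0.384855, 0.3019)–(-1.625, 1.415, 0.3019)  len=1.0301
  (v5,v1,v4) [++-] → (-0.441971, -1.415, 0.3019)–(1.625, -1.415, 0.3019)  len=2.0670
  (v3,v7,v2) [++-] → (0.441971, 1.415, 0.3019)–(-1.625, 1.415, 0.3019)  len=2.0670
  (v2,v7,v6) [-+-] → (0.441971, 1.415, 0.3019)–(1.625, 1.415, 0.3019)  len=1.1830
  (v6,v5,v4) [-+-] → (1.625, -0.384855, 0.3019)–(1.625, -1.415, 0.3019)  len=1.0301
  (v7,v5,v6) [++-] → (1.625, -0.384855, 0.3019)–(1.625, 1.415, 0.3019)  len=1.7999

Chained into 1 loop(s):
  loop 1: 8 segments, perimeter = 12.1600
Total perimeter = 12.160


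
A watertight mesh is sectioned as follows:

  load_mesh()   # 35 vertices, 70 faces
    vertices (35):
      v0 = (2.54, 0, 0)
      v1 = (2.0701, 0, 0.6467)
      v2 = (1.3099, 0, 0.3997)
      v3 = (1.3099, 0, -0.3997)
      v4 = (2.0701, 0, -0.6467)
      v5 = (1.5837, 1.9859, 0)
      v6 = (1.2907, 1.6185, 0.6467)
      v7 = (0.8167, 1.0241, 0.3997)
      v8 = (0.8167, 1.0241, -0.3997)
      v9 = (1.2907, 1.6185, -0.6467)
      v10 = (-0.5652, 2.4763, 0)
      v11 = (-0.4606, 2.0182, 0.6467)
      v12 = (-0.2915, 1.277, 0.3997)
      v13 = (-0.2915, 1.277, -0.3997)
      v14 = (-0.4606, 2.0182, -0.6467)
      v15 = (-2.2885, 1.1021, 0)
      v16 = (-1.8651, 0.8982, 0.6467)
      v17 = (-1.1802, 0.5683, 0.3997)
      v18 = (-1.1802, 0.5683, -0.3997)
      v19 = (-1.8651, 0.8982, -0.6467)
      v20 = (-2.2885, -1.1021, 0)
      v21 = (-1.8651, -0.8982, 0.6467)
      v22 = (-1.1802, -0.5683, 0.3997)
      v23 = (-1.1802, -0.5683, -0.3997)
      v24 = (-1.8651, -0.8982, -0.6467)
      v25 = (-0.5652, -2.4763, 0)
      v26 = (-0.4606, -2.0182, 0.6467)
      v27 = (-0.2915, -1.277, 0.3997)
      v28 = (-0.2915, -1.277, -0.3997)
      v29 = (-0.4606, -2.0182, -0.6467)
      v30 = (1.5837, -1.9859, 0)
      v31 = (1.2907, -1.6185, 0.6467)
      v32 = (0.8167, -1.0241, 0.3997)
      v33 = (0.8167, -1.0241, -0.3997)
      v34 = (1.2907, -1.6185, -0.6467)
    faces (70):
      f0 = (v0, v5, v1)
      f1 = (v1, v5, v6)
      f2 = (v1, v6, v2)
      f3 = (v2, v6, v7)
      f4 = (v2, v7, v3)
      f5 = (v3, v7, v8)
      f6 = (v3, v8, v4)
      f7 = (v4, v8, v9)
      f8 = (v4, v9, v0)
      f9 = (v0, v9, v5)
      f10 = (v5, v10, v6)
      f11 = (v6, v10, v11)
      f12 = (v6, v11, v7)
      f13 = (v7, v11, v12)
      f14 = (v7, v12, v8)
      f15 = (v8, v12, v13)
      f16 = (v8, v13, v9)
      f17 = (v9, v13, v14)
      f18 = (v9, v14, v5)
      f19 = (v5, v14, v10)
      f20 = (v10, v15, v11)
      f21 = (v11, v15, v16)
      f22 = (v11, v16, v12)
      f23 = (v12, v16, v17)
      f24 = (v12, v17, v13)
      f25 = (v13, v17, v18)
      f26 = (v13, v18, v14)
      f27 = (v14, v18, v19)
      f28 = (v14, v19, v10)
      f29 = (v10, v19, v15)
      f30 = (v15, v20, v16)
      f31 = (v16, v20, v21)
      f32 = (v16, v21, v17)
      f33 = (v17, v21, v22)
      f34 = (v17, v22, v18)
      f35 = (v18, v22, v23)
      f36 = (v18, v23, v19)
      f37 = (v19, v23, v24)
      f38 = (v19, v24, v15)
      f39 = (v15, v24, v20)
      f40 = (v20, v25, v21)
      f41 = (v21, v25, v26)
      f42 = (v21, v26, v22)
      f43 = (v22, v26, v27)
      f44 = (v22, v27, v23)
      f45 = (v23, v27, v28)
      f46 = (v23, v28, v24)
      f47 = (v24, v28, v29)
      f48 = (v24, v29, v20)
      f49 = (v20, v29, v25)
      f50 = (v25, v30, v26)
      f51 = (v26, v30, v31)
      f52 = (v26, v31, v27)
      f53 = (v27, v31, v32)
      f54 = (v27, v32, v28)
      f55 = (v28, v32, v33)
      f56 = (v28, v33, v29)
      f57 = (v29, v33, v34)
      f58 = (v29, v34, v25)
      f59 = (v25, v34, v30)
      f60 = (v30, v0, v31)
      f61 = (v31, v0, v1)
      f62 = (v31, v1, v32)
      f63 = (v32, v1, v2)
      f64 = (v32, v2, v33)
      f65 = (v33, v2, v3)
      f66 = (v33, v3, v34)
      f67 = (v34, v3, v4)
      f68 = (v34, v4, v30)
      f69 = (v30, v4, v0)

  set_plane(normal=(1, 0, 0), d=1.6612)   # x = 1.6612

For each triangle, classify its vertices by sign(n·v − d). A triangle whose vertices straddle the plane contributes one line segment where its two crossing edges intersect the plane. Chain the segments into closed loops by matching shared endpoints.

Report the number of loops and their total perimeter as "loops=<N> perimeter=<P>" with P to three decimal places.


loops=1 perimeter=8.121

Straddling triangles (14 of 70):
  (v0,v5,v1) [+-+] → (1.6612, 1.82496, 0)–(1.6612, 1.66948, 0.103041)  len=0.1865
  (v1,v5,v6) [+--] → (1.6612, 1.66948, 0.103041)–(1.6612, 0.849121, 0.6467)  len=0.9842
  (v1,v6,v2) [+--] → (1.6612, 0.849121, 0.6467)–(1.6612, 0, 0.513842)  len=0.8595
  (v3,v8,v4) [--+] → (1.6612, 0.334095, -0.566121)–(1.6612, 0, -0.513842)  len=0.3382
  (v4,v8,v9) [+--] → (1.6612, 0.334095, -0.566121)–(1.6612, 0.849121, -0.6467)  len=0.5213
  (v4,v9,v0) [+-+] → (1.6612, 0.849121, -0.6467)–(1.6612, 1.13851, -0.454911)  len=0.3472
  (v0,v9,v5) [+--] → (1.6612, 1.13851, -0.454911)–(1.6612, 1.82496, 0)  len=0.8235
  (v30,v0,v31) [-+-] → (1.6612, -1.82496, 0)–(1.6612, -1.13851, 0.454911)  len=0.8235
  (v31,v0,v1) [-++] → (1.6612, -1.13851, 0.454911)–(1.6612, -0.849121, 0.6467)  len=0.3472
  (v31,v1,v32) [-+-] → (1.6612, -0.849121, 0.6467)–(1.6612, -0.334095, 0.566121)  len=0.5213
  (v32,v1,v2) [-+-] → (1.6612, -0.334095, 0.566121)–(1.6612, 0, 0.513842)  len=0.3382
  (v34,v3,v4) [--+] → (1.6612, 0, -0.513842)–(1.6612, -0.849121, -0.6467)  len=0.8595
  (v34,v4,v30) [-+-] → (1.6612, -0.849121, -0.6467)–(1.6612, -1.66948, -0.103041)  len=0.9842
  (v30,v4,v0) [-++] → (1.6612, -1.66948, -0.103041)–(1.6612, -1.82496, 0)  len=0.1865

Chained into 1 loop(s):
  loop 1: 14 segments, perimeter = 8.1205
Total perimeter = 8.121


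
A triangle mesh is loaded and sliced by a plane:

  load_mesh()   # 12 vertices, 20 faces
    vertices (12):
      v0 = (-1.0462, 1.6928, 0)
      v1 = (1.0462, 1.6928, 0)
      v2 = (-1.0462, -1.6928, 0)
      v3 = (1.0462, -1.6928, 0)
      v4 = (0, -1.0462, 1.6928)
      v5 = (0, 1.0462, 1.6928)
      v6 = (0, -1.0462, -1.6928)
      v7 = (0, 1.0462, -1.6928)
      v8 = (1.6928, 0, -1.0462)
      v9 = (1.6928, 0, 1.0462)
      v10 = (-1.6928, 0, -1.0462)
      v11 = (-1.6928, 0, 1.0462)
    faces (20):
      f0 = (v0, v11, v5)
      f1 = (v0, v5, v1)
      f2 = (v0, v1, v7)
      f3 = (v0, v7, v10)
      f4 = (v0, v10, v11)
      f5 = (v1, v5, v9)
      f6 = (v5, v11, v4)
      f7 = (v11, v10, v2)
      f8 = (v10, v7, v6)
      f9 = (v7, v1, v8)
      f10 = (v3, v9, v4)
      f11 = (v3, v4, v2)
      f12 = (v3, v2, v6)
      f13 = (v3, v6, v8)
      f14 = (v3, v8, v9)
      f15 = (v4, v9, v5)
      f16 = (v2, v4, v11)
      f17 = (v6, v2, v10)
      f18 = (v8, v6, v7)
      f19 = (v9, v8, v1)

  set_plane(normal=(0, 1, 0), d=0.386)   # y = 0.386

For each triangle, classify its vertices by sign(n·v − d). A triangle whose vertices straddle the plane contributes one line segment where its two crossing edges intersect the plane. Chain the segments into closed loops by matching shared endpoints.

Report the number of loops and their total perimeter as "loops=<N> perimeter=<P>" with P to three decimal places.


Straddling triangles (10 of 20):
  (v0,v11,v5) [+-+] → (-1.54536, 0.386, 0.807641)–(-1.06823, 0.386, 1.28477)  len=0.6748
  (v0,v7,v10) [++-] → (-1.06823, 0.386, -1.28477)–(-1.54536, 0.386, -0.807641)  len=0.6748
  (v0,v10,v11) [+--] → (-1.54536, 0.386, -0.807641)–(-1.54536, 0.386, 0.807641)  len=1.6153
  (v1,v5,v9) [++-] → (1.06823, 0.386, 1.28477)–(1.54536, 0.386, 0.807641)  len=0.6748
  (v5,v11,v4) [+--] → (-1.06823, 0.386, 1.28477)–(0, 0.386, 1.6928)  len=1.1435
  (v10,v7,v6) [-+-] → (-1.06823, 0.386, -1.28477)–(0, 0.386, -1.6928)  len=1.1435
  (v7,v1,v8) [++-] → (1.54536, 0.386, -0.807641)–(1.06823, 0.386, -1.28477)  len=0.6748
  (v4,v9,v5) [--+] → (1.06823, 0.386, 1.28477)–(0, 0.386, 1.6928)  len=1.1435
  (v8,v6,v7) [--+] → (0, 0.386, -1.6928)–(1.06823, 0.386, -1.28477)  len=1.1435
  (v9,v8,v1) [--+] → (1.54536, 0.386, -0.807641)–(1.54536, 0.386, 0.807641)  len=1.6153

Chained into 1 loop(s):
  loop 1: 10 segments, perimeter = 10.5036
Total perimeter = 10.504

loops=1 perimeter=10.504
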